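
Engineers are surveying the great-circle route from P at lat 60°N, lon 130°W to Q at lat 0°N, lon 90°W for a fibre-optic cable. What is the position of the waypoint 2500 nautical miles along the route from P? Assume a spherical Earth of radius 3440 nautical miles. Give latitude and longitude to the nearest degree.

≈ lat 24°N, lon 100°W

Convert each endpoint to a unit vector on the sphere (x = cos φ cos λ, y = cos φ sin λ, z = sin φ).
The central angle between the endpoints is δ = arccos(p₁·p₂) ≈ 1.178 rad (67.5°). The total great-circle distance is δ·R ≈ 1.178 × 3440 ≈ 4051 nmi, so the target fraction is f = 2500/4051 ≈ 0.617.
Interpolate at f ≈ 0.617 with slerp weights a = sin((1−f)δ)/sin δ ≈ 0.472, b = sin(fδ)/sin δ ≈ 0.719.
p = a·p₁ + b·p₂ ≈ (-0.152, -0.900, 0.409); φ = arcsin(p_z) ≈ 24.12°, λ = atan2(p_y, p_x) ≈ -99.56°.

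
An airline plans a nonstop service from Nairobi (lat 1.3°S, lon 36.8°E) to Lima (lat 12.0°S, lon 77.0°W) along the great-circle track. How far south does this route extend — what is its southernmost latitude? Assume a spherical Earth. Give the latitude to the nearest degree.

≈ 14°S

The great circle lies in the plane with unit normal n̂ = (p₁ × p₂)/|p₁ × p₂|.
Here n̂_z ≈ -0.972; the vertex latitude is φ_max = arccos|n̂_z| ≈ 13.7°.
Check via Clairaut: cos φ_max = |cos φ₁| · sin C = cos(1.3°)·sin(103.6°) ≈ 0.972, again giving ≈ 13.7°.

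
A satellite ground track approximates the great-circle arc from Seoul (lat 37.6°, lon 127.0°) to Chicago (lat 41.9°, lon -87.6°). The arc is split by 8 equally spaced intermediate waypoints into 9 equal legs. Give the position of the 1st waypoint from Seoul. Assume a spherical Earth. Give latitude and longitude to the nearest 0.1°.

≈ lat 46.9°, lon 133.5°

Convert each endpoint to a unit vector on the sphere (x = cos φ cos λ, y = cos φ sin λ, z = sin φ).
The central angle between the endpoints is δ = arccos(p₁·p₂) ≈ 1.649 rad (94.5°).
Interpolate at f = 1/9 with slerp weights a = sin((1−f)δ)/sin δ ≈ 0.998, b = sin(fδ)/sin δ ≈ 0.183.
p = a·p₁ + b·p₂ ≈ (-0.470, 0.495, 0.731); φ = arcsin(p_z) ≈ 46.94°, λ = atan2(p_y, p_x) ≈ 133.50°.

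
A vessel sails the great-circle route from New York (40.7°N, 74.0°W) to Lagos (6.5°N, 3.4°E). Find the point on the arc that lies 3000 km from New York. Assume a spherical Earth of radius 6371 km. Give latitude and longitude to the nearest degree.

Write both endpoints as unit vectors p₁, p₂ with components (cos φ cos λ, cos φ sin λ, sin φ).
The central angle between the endpoints is δ = arccos(p₁·p₂) ≈ 1.330 rad (76.2°). The total great-circle distance is δ·R ≈ 1.330 × 6371 ≈ 8476 km, so the target fraction is f = 3000/8476 ≈ 0.354.
Interpolate at f ≈ 0.354 with slerp weights a = sin((1−f)δ)/sin δ ≈ 0.780, b = sin(fδ)/sin δ ≈ 0.467.
p = a·p₁ + b·p₂ ≈ (0.626, -0.541, 0.561); φ = arcsin(p_z) ≈ 34.16°, λ = atan2(p_y, p_x) ≈ -40.81°.

≈ 34°N, 41°W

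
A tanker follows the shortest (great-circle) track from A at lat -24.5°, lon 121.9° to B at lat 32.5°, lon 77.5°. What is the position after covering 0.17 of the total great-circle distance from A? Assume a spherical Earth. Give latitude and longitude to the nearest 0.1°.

Convert each endpoint to a unit vector on the sphere (x = cos φ cos λ, y = cos φ sin λ, z = sin φ).
The central angle between the endpoints is δ = arccos(p₁·p₂) ≈ 1.239 rad (71.0°).
Interpolate at f = 0.17 with slerp weights a = sin((1−f)δ)/sin δ ≈ 0.906, b = sin(fδ)/sin δ ≈ 0.221.
p = a·p₁ + b·p₂ ≈ (-0.395, 0.882, -0.257); φ = arcsin(p_z) ≈ -14.88°, λ = atan2(p_y, p_x) ≈ 114.14°.

≈ lat -14.9°, lon 114.1°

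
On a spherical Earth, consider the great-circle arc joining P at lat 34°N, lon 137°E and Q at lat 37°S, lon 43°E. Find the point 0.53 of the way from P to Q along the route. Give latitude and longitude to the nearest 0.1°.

≈ lat 4.6°S, lon 88.7°E

The haversine formula gives a central angle δ ≈ 1.964 rad (112.5°) between the endpoints.
Interpolate at f = 0.53 with slerp weights a = sin((1−f)δ)/sin δ ≈ 0.863, b = sin(fδ)/sin δ ≈ 0.934.
p = a·p₁ + b·p₂ ≈ (0.022, 0.997, -0.079); φ = arcsin(p_z) ≈ -4.55°, λ = atan2(p_y, p_x) ≈ 88.73°.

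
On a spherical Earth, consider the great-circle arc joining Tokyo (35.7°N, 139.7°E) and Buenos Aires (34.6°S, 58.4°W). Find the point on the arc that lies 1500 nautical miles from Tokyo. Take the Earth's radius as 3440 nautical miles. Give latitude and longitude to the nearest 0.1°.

≈ 31.5°N, 169.4°E

Convert each endpoint to a unit vector on the sphere (x = cos φ cos λ, y = cos φ sin λ, z = sin φ).
The central angle between the endpoints is δ = arccos(p₁·p₂) ≈ 2.883 rad (165.2°). The total great-circle distance is δ·R ≈ 2.883 × 3440 ≈ 9917 nmi, so the target fraction is f = 1500/9917 ≈ 0.151.
Interpolate at f ≈ 0.151 with slerp weights a = sin((1−f)δ)/sin δ ≈ 2.503, b = sin(fδ)/sin δ ≈ 1.651.
p = a·p₁ + b·p₂ ≈ (-0.838, 0.157, 0.523); φ = arcsin(p_z) ≈ 31.52°, λ = atan2(p_y, p_x) ≈ 169.40°.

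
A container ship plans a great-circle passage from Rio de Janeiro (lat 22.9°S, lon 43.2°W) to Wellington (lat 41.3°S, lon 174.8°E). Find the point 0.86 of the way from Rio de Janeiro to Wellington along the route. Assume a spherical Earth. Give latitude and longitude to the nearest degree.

≈ lat 53°S, lon 171°W

Write both endpoints as unit vectors p₁, p₂ with components (cos φ cos λ, cos φ sin λ, sin φ).
The central angle between the endpoints is δ = arccos(p₁·p₂) ≈ 1.863 rad (106.8°).
Interpolate at f = 0.86 with slerp weights a = sin((1−f)δ)/sin δ ≈ 0.269, b = sin(fδ)/sin δ ≈ 1.044.
p = a·p₁ + b·p₂ ≈ (-0.600, -0.099, -0.794); φ = arcsin(p_z) ≈ -52.54°, λ = atan2(p_y, p_x) ≈ -170.65°.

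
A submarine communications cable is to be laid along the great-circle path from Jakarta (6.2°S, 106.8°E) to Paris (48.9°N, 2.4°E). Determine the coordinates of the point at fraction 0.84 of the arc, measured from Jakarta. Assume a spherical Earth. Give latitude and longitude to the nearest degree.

≈ 48°N, 28°E

Convert each endpoint to a unit vector on the sphere (x = cos φ cos λ, y = cos φ sin λ, z = sin φ).
The central angle between the endpoints is δ = arccos(p₁·p₂) ≈ 1.817 rad (104.1°).
Interpolate at f = 0.84 with slerp weights a = sin((1−f)δ)/sin δ ≈ 0.296, b = sin(fδ)/sin δ ≈ 1.030.
p = a·p₁ + b·p₂ ≈ (0.592, 0.310, 0.744); φ = arcsin(p_z) ≈ 48.10°, λ = atan2(p_y, p_x) ≈ 27.63°.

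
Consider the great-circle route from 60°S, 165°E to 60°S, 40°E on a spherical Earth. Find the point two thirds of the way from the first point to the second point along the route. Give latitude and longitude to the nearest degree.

≈ 73°S, 72°E

Write both endpoints as unit vectors p₁, p₂ with components (cos φ cos λ, cos φ sin λ, sin φ).
The central angle between the endpoints is δ = arccos(p₁·p₂) ≈ 0.919 rad (52.7°).
Interpolate at f = 2/3 with slerp weights a = sin((1−f)δ)/sin δ ≈ 0.379, b = sin(fδ)/sin δ ≈ 0.723.
p = a·p₁ + b·p₂ ≈ (0.094, 0.282, -0.955); φ = arcsin(p_z) ≈ -72.73°, λ = atan2(p_y, p_x) ≈ 71.57°.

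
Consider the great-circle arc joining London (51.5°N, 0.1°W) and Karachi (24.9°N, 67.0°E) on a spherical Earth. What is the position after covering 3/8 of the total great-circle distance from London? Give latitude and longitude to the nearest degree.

≈ (47°N, 32°E)

Write both endpoints as unit vectors p₁, p₂ with components (cos φ cos λ, cos φ sin λ, sin φ).
The central angle between the endpoints is δ = arccos(p₁·p₂) ≈ 0.989 rad (56.7°).
Interpolate at f = 3/8 with slerp weights a = sin((1−f)δ)/sin δ ≈ 0.694, b = sin(fδ)/sin δ ≈ 0.434.
p = a·p₁ + b·p₂ ≈ (0.586, 0.361, 0.726); φ = arcsin(p_z) ≈ 46.51°, λ = atan2(p_y, p_x) ≈ 31.69°.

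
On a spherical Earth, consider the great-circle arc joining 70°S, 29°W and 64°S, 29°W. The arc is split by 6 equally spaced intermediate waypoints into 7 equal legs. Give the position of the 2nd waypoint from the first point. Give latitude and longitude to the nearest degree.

≈ 68°S, 29°W

Write both endpoints as unit vectors p₁, p₂ with components (cos φ cos λ, cos φ sin λ, sin φ).
The central angle between the endpoints is δ = arccos(p₁·p₂) ≈ 0.105 rad (6.0°).
Interpolate at f = 2/7 with slerp weights a = sin((1−f)δ)/sin δ ≈ 0.715, b = sin(fδ)/sin δ ≈ 0.286.
p = a·p₁ + b·p₂ ≈ (0.324, -0.179, -0.929); φ = arcsin(p_z) ≈ -68.29°, λ = atan2(p_y, p_x) ≈ -29.00°.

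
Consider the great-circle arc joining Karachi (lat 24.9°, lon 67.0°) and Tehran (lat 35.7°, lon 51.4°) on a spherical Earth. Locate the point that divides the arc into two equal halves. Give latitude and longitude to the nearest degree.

≈ lat 31°, lon 60°

From cos δ = sin φ₁ sin φ₂ + cos φ₁ cos φ₂ cos Δλ, the central angle is δ ≈ 0.301 rad (17.2°).
Interpolate at f = 1/2 with slerp weights a = sin((1−f)δ)/sin δ ≈ 0.506, b = sin(fδ)/sin δ ≈ 0.506.
p = a·p₁ + b·p₂ ≈ (0.435, 0.743, 0.508); φ = arcsin(p_z) ≈ 30.53°, λ = atan2(p_y, p_x) ≈ 59.63°.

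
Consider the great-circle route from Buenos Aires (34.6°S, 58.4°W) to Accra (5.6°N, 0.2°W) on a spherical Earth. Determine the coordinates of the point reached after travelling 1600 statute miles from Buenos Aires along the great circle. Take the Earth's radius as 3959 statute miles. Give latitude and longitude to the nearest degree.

The haversine formula gives a central angle δ ≈ 1.185 rad (67.9°) between the endpoints. The total great-circle distance is δ·R ≈ 1.185 × 3959 ≈ 4692 mi, so the target fraction is f = 1600/4692 ≈ 0.341.
Interpolate at f ≈ 0.341 with slerp weights a = sin((1−f)δ)/sin δ ≈ 0.760, b = sin(fδ)/sin δ ≈ 0.424.
p = a·p₁ + b·p₂ ≈ (0.750, -0.534, -0.390); φ = arcsin(p_z) ≈ -22.95°, λ = atan2(p_y, p_x) ≈ -35.45°.

≈ 23°S, 35°W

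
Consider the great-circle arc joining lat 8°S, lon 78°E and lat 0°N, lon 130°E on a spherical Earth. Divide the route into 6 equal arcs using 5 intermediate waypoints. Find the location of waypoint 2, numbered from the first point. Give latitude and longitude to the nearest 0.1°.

From cos δ = sin φ₁ sin φ₂ + cos φ₁ cos φ₂ cos Δλ, the central angle is δ ≈ 0.915 rad (52.4°).
Interpolate at f = 2/6 with slerp weights a = sin((1−f)δ)/sin δ ≈ 0.723, b = sin(fδ)/sin δ ≈ 0.379.
p = a·p₁ + b·p₂ ≈ (-0.095, 0.990, -0.101); φ = arcsin(p_z) ≈ -5.77°, λ = atan2(p_y, p_x) ≈ 95.46°.

≈ lat 5.8°S, lon 95.5°E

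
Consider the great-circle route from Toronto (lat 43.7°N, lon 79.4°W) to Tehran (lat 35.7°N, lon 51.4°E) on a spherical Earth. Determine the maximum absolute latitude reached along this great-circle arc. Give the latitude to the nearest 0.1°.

≈ 63.6°N

The great circle lies in the plane with unit normal n̂ = (p₁ × p₂)/|p₁ × p₂|.
Here n̂_z ≈ +0.445; the vertex latitude is φ_max = arccos|n̂_z| ≈ 63.6°.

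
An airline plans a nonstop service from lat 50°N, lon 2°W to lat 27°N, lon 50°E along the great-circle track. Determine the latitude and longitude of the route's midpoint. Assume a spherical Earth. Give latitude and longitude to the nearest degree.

≈ lat 41°N, lon 29°E

The haversine formula gives a central angle δ ≈ 0.795 rad (45.5°) between the endpoints.
Interpolate at f = 1/2 with slerp weights a = sin((1−f)δ)/sin δ ≈ 0.542, b = sin(fδ)/sin δ ≈ 0.542.
p = a·p₁ + b·p₂ ≈ (0.659, 0.358, 0.662); φ = arcsin(p_z) ≈ 41.42°, λ = atan2(p_y, p_x) ≈ 28.51°.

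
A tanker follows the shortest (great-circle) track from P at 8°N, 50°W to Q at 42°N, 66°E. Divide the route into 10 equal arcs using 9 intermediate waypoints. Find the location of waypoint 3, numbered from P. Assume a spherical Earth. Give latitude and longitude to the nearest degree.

≈ 29°N, 26°W

The haversine formula gives a central angle δ ≈ 1.802 rad (103.3°) between the endpoints.
Interpolate at f = 3/10 with slerp weights a = sin((1−f)δ)/sin δ ≈ 0.979, b = sin(fδ)/sin δ ≈ 0.529.
p = a·p₁ + b·p₂ ≈ (0.783, -0.383, 0.490); φ = arcsin(p_z) ≈ 29.35°, λ = atan2(p_y, p_x) ≈ -26.09°.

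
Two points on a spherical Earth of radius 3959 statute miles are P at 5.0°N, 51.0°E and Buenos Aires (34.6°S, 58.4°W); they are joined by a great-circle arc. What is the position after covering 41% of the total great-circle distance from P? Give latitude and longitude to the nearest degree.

≈ 20°S, 13°E

Convert each endpoint to a unit vector on the sphere (x = cos φ cos λ, y = cos φ sin λ, z = sin φ).
The central angle between the endpoints is δ = arccos(p₁·p₂) ≈ 1.898 rad (108.8°).
Interpolate at f = 0.41 with slerp weights a = sin((1−f)δ)/sin δ ≈ 0.951, b = sin(fδ)/sin δ ≈ 0.742.
p = a·p₁ + b·p₂ ≈ (0.916, 0.216, -0.338); φ = arcsin(p_z) ≈ -19.77°, λ = atan2(p_y, p_x) ≈ 13.28°.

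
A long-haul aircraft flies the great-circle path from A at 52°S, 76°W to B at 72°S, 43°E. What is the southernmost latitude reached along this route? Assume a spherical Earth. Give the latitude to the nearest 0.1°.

The great circle lies in the plane with unit normal n̂ = (p₁ × p₂)/|p₁ × p₂|.
Here n̂_z ≈ +0.221; the vertex latitude is φ_max = arccos|n̂_z| ≈ 77.2°.
Check via Clairaut: cos φ_max = |cos φ₁| · sin C = cos(52.0°)·sin(159.0°) ≈ 0.221, again giving ≈ 77.2°.

≈ 77.2°S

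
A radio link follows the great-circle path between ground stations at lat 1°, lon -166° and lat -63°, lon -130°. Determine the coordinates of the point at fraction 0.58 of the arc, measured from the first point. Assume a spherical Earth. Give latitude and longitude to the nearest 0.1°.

The haversine formula gives a central angle δ ≈ 1.211 rad (69.4°) between the endpoints.
Interpolate at f = 0.58 with slerp weights a = sin((1−f)δ)/sin δ ≈ 0.520, b = sin(fδ)/sin δ ≈ 0.690.
p = a·p₁ + b·p₂ ≈ (-0.706, -0.366, -0.606); φ = arcsin(p_z) ≈ -37.30°, λ = atan2(p_y, p_x) ≈ -152.61°.

≈ lat -37.3°, lon -152.6°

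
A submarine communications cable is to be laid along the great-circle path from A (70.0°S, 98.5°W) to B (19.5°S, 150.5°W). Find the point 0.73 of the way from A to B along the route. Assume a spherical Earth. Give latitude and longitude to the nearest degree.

Write both endpoints as unit vectors p₁, p₂ with components (cos φ cos λ, cos φ sin λ, sin φ).
The central angle between the endpoints is δ = arccos(p₁·p₂) ≈ 1.033 rad (59.2°).
Interpolate at f = 0.73 with slerp weights a = sin((1−f)δ)/sin δ ≈ 0.321, b = sin(fδ)/sin δ ≈ 0.797.
p = a·p₁ + b·p₂ ≈ (-0.670, -0.478, -0.567); φ = arcsin(p_z) ≈ -34.56°, λ = atan2(p_y, p_x) ≈ -144.48°.

≈ (35°S, 144°W)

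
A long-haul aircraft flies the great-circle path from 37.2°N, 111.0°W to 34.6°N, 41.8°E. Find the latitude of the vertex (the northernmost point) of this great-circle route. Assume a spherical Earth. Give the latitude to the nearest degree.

The great circle lies in the plane with unit normal n̂ = (p₁ × p₂)/|p₁ × p₂|.
Here n̂_z ≈ +0.309; the vertex latitude is φ_max = arccos|n̂_z| ≈ 72.0°.
Check via Clairaut: cos φ_max = |cos φ₁| · sin C = cos(37.2°)·sin(22.8°) ≈ 0.309, again giving ≈ 72.0°.

≈ 72°N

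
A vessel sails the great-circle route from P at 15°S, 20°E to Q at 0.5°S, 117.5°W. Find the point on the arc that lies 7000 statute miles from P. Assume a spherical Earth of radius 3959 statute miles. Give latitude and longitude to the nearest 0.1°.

Write both endpoints as unit vectors p₁, p₂ with components (cos φ cos λ, cos φ sin λ, sin φ).
The central angle between the endpoints is δ = arccos(p₁·p₂) ≈ 2.360 rad (135.2°). The total great-circle distance is δ·R ≈ 2.360 × 3959 ≈ 9344 mi, so the target fraction is f = 7000/9344 ≈ 0.749.
Interpolate at f ≈ 0.749 with slerp weights a = sin((1−f)δ)/sin δ ≈ 0.792, b = sin(fδ)/sin δ ≈ 1.392.
p = a·p₁ + b·p₂ ≈ (0.076, -0.973, -0.217); φ = arcsin(p_z) ≈ -12.54°, λ = atan2(p_y, p_x) ≈ -85.52°.

≈ 12.5°S, 85.5°W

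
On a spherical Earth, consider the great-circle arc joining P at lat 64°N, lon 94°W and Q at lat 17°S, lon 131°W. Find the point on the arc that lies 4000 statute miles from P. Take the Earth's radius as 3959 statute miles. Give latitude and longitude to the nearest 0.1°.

≈ lat 10.0°N, lon 123.8°W

From cos δ = sin φ₁ sin φ₂ + cos φ₁ cos φ₂ cos Δλ, the central angle is δ ≈ 1.499 rad (85.9°). The total great-circle distance is δ·R ≈ 1.499 × 3959 ≈ 5933 mi, so the target fraction is f = 4000/5933 ≈ 0.674.
Interpolate at f ≈ 0.674 with slerp weights a = sin((1−f)δ)/sin δ ≈ 0.470, b = sin(fδ)/sin δ ≈ 0.849.
p = a·p₁ + b·p₂ ≈ (-0.547, -0.819, 0.175); φ = arcsin(p_z) ≈ 10.05°, λ = atan2(p_y, p_x) ≈ -123.76°.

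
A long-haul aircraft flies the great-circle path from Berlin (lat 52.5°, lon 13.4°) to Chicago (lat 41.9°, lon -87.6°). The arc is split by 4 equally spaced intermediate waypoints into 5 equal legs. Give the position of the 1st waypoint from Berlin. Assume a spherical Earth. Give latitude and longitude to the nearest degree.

Write both endpoints as unit vectors p₁, p₂ with components (cos φ cos λ, cos φ sin λ, sin φ).
The central angle between the endpoints is δ = arccos(p₁·p₂) ≈ 1.111 rad (63.7°).
Interpolate at f = 1/5 with slerp weights a = sin((1−f)δ)/sin δ ≈ 0.866, b = sin(fδ)/sin δ ≈ 0.246.
p = a·p₁ + b·p₂ ≈ (0.521, -0.061, 0.852); φ = arcsin(p_z) ≈ 58.38°, λ = atan2(p_y, p_x) ≈ -6.65°.

≈ lat 58°, lon -7°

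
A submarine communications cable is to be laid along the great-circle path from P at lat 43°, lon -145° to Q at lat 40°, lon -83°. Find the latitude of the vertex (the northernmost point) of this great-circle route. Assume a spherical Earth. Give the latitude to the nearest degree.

≈ 46°

The great circle lies in the plane with unit normal n̂ = (p₁ × p₂)/|p₁ × p₂|.
Here n̂_z ≈ +0.694; the vertex latitude is φ_max = arccos|n̂_z| ≈ 46.1°.
Check via Clairaut: cos φ_max = |cos φ₁| · sin C = cos(43.0°)·sin(71.6°) ≈ 0.694, again giving ≈ 46.1°.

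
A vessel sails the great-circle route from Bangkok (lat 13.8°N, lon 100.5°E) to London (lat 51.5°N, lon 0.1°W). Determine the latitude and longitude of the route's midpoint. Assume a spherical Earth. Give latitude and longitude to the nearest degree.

Write both endpoints as unit vectors p₁, p₂ with components (cos φ cos λ, cos φ sin λ, sin φ).
The central angle between the endpoints is δ = arccos(p₁·p₂) ≈ 1.495 rad (85.7°).
Interpolate at f = 1/2 with slerp weights a = sin((1−f)δ)/sin δ ≈ 0.682, b = sin(fδ)/sin δ ≈ 0.682.
p = a·p₁ + b·p₂ ≈ (0.304, 0.650, 0.696); φ = arcsin(p_z) ≈ 44.13°, λ = atan2(p_y, p_x) ≈ 64.96°.

≈ lat 44°N, lon 65°E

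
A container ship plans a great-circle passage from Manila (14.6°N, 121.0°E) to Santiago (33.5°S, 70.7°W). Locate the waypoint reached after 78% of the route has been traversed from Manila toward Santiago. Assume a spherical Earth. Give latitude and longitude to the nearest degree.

Write both endpoints as unit vectors p₁, p₂ with components (cos φ cos λ, cos φ sin λ, sin φ).
The central angle between the endpoints is δ = arccos(p₁·p₂) ≈ 2.763 rad (158.3°).
Interpolate at f = 0.78 with slerp weights a = sin((1−f)δ)/sin δ ≈ 1.547, b = sin(fδ)/sin δ ≈ 2.258.
p = a·p₁ + b·p₂ ≈ (-0.149, -0.494, -0.857); φ = arcsin(p_z) ≈ -58.93°, λ = atan2(p_y, p_x) ≈ -106.72°.

≈ 59°S, 107°W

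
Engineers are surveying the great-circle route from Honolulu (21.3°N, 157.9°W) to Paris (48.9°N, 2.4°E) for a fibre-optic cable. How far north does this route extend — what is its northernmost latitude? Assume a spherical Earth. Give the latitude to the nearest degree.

≈ 77°N

The great circle lies in the plane with unit normal n̂ = (p₁ × p₂)/|p₁ × p₂|.
Here n̂_z ≈ +0.217; the vertex latitude is φ_max = arccos|n̂_z| ≈ 77.5°.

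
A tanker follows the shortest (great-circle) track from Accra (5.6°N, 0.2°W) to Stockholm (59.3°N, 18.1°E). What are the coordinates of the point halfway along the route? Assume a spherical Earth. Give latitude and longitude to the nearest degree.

≈ 33°N, 6°E

Write both endpoints as unit vectors p₁, p₂ with components (cos φ cos λ, cos φ sin λ, sin φ).
The central angle between the endpoints is δ = arccos(p₁·p₂) ≈ 0.969 rad (55.5°).
Interpolate at f = 1/2 with slerp weights a = sin((1−f)δ)/sin δ ≈ 0.565, b = sin(fδ)/sin δ ≈ 0.565.
p = a·p₁ + b·p₂ ≈ (0.836, 0.088, 0.541); φ = arcsin(p_z) ≈ 32.75°, λ = atan2(p_y, p_x) ≈ 5.98°.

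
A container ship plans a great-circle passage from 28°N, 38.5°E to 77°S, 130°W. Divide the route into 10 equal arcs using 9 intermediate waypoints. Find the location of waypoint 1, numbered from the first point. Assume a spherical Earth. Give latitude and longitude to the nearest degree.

Convert each endpoint to a unit vector on the sphere (x = cos φ cos λ, y = cos φ sin λ, z = sin φ).
The central angle between the endpoints is δ = arccos(p₁·p₂) ≈ 2.281 rad (130.7°).
Interpolate at f = 1/10 with slerp weights a = sin((1−f)δ)/sin δ ≈ 1.169, b = sin(fδ)/sin δ ≈ 0.298.
p = a·p₁ + b·p₂ ≈ (0.764, 0.591, 0.258); φ = arcsin(p_z) ≈ 14.95°, λ = atan2(p_y, p_x) ≈ 37.71°.

≈ 15°N, 38°E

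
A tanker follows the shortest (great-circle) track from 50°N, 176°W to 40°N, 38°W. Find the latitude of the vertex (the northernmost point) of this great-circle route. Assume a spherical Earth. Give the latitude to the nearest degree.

≈ 71°N

The great circle lies in the plane with unit normal n̂ = (p₁ × p₂)/|p₁ × p₂|.
Here n̂_z ≈ +0.332; the vertex latitude is φ_max = arccos|n̂_z| ≈ 70.6°.
Check via Clairaut: cos φ_max = |cos φ₁| · sin C = cos(50.0°)·sin(31.1°) ≈ 0.332, again giving ≈ 70.6°.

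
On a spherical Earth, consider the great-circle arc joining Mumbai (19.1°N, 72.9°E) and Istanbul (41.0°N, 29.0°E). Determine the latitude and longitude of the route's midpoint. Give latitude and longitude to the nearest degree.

≈ 32°N, 54°E

Convert each endpoint to a unit vector on the sphere (x = cos φ cos λ, y = cos φ sin λ, z = sin φ).
The central angle between the endpoints is δ = arccos(p₁·p₂) ≈ 0.755 rad (43.2°).
Interpolate at f = 1/2 with slerp weights a = sin((1−f)δ)/sin δ ≈ 0.538, b = sin(fδ)/sin δ ≈ 0.538.
p = a·p₁ + b·p₂ ≈ (0.504, 0.683, 0.529); φ = arcsin(p_z) ≈ 31.93°, λ = atan2(p_y, p_x) ≈ 53.53°.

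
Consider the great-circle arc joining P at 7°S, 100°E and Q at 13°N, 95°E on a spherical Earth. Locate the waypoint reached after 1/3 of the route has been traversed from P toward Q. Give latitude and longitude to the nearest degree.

Convert each endpoint to a unit vector on the sphere (x = cos φ cos λ, y = cos φ sin λ, z = sin φ).
The central angle between the endpoints is δ = arccos(p₁·p₂) ≈ 0.360 rad (20.6°).
Interpolate at f = 1/3 with slerp weights a = sin((1−f)δ)/sin δ ≈ 0.675, b = sin(fδ)/sin δ ≈ 0.340.
p = a·p₁ + b·p₂ ≈ (-0.145, 0.989, -0.006); φ = arcsin(p_z) ≈ -0.33°, λ = atan2(p_y, p_x) ≈ 98.35°.

≈ 0°N, 98°E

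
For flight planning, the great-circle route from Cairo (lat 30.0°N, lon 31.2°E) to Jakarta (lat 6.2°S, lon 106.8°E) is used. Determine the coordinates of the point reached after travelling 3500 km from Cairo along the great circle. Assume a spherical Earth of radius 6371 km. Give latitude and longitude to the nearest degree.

≈ lat 19°N, lon 64°E

Convert each endpoint to a unit vector on the sphere (x = cos φ cos λ, y = cos φ sin λ, z = sin φ).
The central angle between the endpoints is δ = arccos(p₁·p₂) ≈ 1.410 rad (80.8°). The total great-circle distance is δ·R ≈ 1.410 × 6371 ≈ 8983 km, so the target fraction is f = 3500/8983 ≈ 0.390.
Interpolate at f ≈ 0.390 with slerp weights a = sin((1−f)δ)/sin δ ≈ 0.768, b = sin(fδ)/sin δ ≈ 0.529.
p = a·p₁ + b·p₂ ≈ (0.417, 0.848, 0.327); φ = arcsin(p_z) ≈ 19.08°, λ = atan2(p_y, p_x) ≈ 63.81°.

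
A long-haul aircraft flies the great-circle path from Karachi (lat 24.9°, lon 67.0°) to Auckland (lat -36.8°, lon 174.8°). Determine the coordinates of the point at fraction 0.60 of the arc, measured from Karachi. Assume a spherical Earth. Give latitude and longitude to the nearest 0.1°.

The haversine formula gives a central angle δ ≈ 2.065 rad (118.3°) between the endpoints.
Interpolate at f = 0.60 with slerp weights a = sin((1−f)δ)/sin δ ≈ 0.835, b = sin(fδ)/sin δ ≈ 1.074.
p = a·p₁ + b·p₂ ≈ (-0.560, 0.775, -0.292); φ = arcsin(p_z) ≈ -16.96°, λ = atan2(p_y, p_x) ≈ 125.86°.

≈ lat -17.0°, lon 125.9°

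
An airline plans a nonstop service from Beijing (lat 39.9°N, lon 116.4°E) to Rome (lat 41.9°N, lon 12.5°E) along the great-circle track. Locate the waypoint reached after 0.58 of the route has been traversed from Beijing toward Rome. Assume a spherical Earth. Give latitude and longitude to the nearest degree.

≈ lat 54°N, lon 55°E

From cos δ = sin φ₁ sin φ₂ + cos φ₁ cos φ₂ cos Δλ, the central angle is δ ≈ 1.275 rad (73.1°).
Interpolate at f = 0.58 with slerp weights a = sin((1−f)δ)/sin δ ≈ 0.534, b = sin(fδ)/sin δ ≈ 0.705.
p = a·p₁ + b·p₂ ≈ (0.330, 0.480, 0.813); φ = arcsin(p_z) ≈ 54.37°, λ = atan2(p_y, p_x) ≈ 55.50°.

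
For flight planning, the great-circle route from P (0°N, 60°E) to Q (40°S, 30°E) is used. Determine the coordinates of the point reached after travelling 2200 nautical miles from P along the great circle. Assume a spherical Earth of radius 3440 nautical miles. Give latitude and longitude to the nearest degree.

≈ (31°S, 39°E)

From cos δ = sin φ₁ sin φ₂ + cos φ₁ cos φ₂ cos Δλ, the central angle is δ ≈ 0.845 rad (48.4°). The total great-circle distance is δ·R ≈ 0.845 × 3440 ≈ 2908 nmi, so the target fraction is f = 2200/2908 ≈ 0.756.
Interpolate at f ≈ 0.756 with slerp weights a = sin((1−f)δ)/sin δ ≈ 0.273, b = sin(fδ)/sin δ ≈ 0.798.
p = a·p₁ + b·p₂ ≈ (0.666, 0.542, -0.513); φ = arcsin(p_z) ≈ -30.84°, λ = atan2(p_y, p_x) ≈ 39.16°.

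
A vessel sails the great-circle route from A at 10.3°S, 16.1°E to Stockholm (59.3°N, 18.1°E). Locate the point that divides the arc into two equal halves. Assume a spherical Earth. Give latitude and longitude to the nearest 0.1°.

≈ 24.5°N, 16.8°E

Write both endpoints as unit vectors p₁, p₂ with components (cos φ cos λ, cos φ sin λ, sin φ).
The central angle between the endpoints is δ = arccos(p₁·p₂) ≈ 1.215 rad (69.6°).
Interpolate at f = 1/2 with slerp weights a = sin((1−f)δ)/sin δ ≈ 0.609, b = sin(fδ)/sin δ ≈ 0.609.
p = a·p₁ + b·p₂ ≈ (0.871, 0.263, 0.415); φ = arcsin(p_z) ≈ 24.50°, λ = atan2(p_y, p_x) ≈ 16.78°.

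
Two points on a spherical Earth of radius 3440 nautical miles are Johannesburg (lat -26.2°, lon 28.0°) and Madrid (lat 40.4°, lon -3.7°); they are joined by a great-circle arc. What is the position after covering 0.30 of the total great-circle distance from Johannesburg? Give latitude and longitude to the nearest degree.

≈ lat -6°, lon 19°

Write both endpoints as unit vectors p₁, p₂ with components (cos φ cos λ, cos φ sin λ, sin φ).
The central angle between the endpoints is δ = arccos(p₁·p₂) ≈ 1.271 rad (72.8°).
Interpolate at f = 0.30 with slerp weights a = sin((1−f)δ)/sin δ ≈ 0.813, b = sin(fδ)/sin δ ≈ 0.390.
p = a·p₁ + b·p₂ ≈ (0.940, 0.323, -0.107); φ = arcsin(p_z) ≈ -6.12°, λ = atan2(p_y, p_x) ≈ 18.98°.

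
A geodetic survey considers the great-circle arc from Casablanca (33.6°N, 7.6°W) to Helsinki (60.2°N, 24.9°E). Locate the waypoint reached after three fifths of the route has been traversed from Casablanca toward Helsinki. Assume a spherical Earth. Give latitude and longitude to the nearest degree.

Convert each endpoint to a unit vector on the sphere (x = cos φ cos λ, y = cos φ sin λ, z = sin φ).
The central angle between the endpoints is δ = arccos(p₁·p₂) ≈ 0.593 rad (34.0°).
Interpolate at f = 3/5 with slerp weights a = sin((1−f)δ)/sin δ ≈ 0.420, b = sin(fδ)/sin δ ≈ 0.623.
p = a·p₁ + b·p₂ ≈ (0.628, 0.084, 0.774); φ = arcsin(p_z) ≈ 50.68°, λ = atan2(p_y, p_x) ≈ 7.63°.

≈ (51°N, 8°E)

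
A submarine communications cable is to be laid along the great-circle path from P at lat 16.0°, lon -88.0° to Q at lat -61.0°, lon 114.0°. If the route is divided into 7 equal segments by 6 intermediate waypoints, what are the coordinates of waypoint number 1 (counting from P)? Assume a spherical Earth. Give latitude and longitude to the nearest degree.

≈ lat -2°, lon -93°

Convert each endpoint to a unit vector on the sphere (x = cos φ cos λ, y = cos φ sin λ, z = sin φ).
The central angle between the endpoints is δ = arccos(p₁·p₂) ≈ 2.309 rad (132.3°).
Interpolate at f = 1/7 with slerp weights a = sin((1−f)δ)/sin δ ≈ 1.241, b = sin(fδ)/sin δ ≈ 0.438.
p = a·p₁ + b·p₂ ≈ (-0.045, -0.998, -0.041); φ = arcsin(p_z) ≈ -2.35°, λ = atan2(p_y, p_x) ≈ -92.57°.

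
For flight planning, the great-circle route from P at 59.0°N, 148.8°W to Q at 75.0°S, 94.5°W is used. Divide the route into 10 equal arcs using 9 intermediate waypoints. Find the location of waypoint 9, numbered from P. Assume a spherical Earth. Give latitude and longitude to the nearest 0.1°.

The haversine formula gives a central angle δ ≈ 2.419 rad (138.6°) between the endpoints.
Interpolate at f = 9/10 with slerp weights a = sin((1−f)δ)/sin δ ≈ 0.362, b = sin(fδ)/sin δ ≈ 1.243.
p = a·p₁ + b·p₂ ≈ (-0.185, -0.417, -0.890); φ = arcsin(p_z) ≈ -62.85°, λ = atan2(p_y, p_x) ≈ -113.89°.

≈ 62.8°S, 113.9°W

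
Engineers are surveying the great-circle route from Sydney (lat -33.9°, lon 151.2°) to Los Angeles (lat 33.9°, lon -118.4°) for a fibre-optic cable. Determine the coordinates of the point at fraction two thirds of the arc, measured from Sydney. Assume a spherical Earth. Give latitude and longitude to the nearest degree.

≈ lat 12°, lon -150°

Write both endpoints as unit vectors p₁, p₂ with components (cos φ cos λ, cos φ sin λ, sin φ).
The central angle between the endpoints is δ = arccos(p₁·p₂) ≈ 1.892 rad (108.4°).
Interpolate at f = 2/3 with slerp weights a = sin((1−f)δ)/sin δ ≈ 0.622, b = sin(fδ)/sin δ ≈ 1.004.
p = a·p₁ + b·p₂ ≈ (-0.848, -0.484, 0.213); φ = arcsin(p_z) ≈ 12.31°, λ = atan2(p_y, p_x) ≈ -150.27°.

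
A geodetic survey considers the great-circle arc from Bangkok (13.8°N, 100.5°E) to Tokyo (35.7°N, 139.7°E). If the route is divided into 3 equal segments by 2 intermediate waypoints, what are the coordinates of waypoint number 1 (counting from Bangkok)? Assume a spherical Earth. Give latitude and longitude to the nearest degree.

The haversine formula gives a central angle δ ≈ 0.722 rad (41.4°) between the endpoints.
Interpolate at f = 1/3 with slerp weights a = sin((1−f)δ)/sin δ ≈ 0.701, b = sin(fδ)/sin δ ≈ 0.361.
p = a·p₁ + b·p₂ ≈ (-0.347, 0.858, 0.378); φ = arcsin(p_z) ≈ 22.18°, λ = atan2(p_y, p_x) ≈ 112.03°.

≈ 22°N, 112°E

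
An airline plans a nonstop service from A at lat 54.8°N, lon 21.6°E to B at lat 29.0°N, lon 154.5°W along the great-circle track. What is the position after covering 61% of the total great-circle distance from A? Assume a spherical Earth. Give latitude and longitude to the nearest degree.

≈ lat 66°N, lon 151°W

Write both endpoints as unit vectors p₁, p₂ with components (cos φ cos λ, cos φ sin λ, sin φ).
The central angle between the endpoints is δ = arccos(p₁·p₂) ≈ 1.678 rad (96.1°).
Interpolate at f = 0.61 with slerp weights a = sin((1−f)δ)/sin δ ≈ 0.612, b = sin(fδ)/sin δ ≈ 0.859.
p = a·p₁ + b·p₂ ≈ (-0.350, -0.193, 0.917); φ = arcsin(p_z) ≈ 66.43°, λ = atan2(p_y, p_x) ≈ -151.06°.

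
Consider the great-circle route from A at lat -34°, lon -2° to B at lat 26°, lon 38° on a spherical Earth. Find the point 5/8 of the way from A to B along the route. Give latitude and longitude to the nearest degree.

≈ lat 3°, lon 23°

The haversine formula gives a central angle δ ≈ 1.239 rad (71.0°) between the endpoints.
Interpolate at f = 5/8 with slerp weights a = sin((1−f)δ)/sin δ ≈ 0.474, b = sin(fδ)/sin δ ≈ 0.740.
p = a·p₁ + b·p₂ ≈ (0.917, 0.396, 0.059); φ = arcsin(p_z) ≈ 3.39°, λ = atan2(p_y, p_x) ≈ 23.34°.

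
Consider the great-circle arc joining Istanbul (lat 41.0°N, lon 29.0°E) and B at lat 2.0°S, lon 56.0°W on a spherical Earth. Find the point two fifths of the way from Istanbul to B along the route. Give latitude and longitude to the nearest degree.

≈ lat 30°N, lon 12°W

Convert each endpoint to a unit vector on the sphere (x = cos φ cos λ, y = cos φ sin λ, z = sin φ).
The central angle between the endpoints is δ = arccos(p₁·p₂) ≈ 1.528 rad (87.5°).
Interpolate at f = 2/5 with slerp weights a = sin((1−f)δ)/sin δ ≈ 0.794, b = sin(fδ)/sin δ ≈ 0.574.
p = a·p₁ + b·p₂ ≈ (0.845, -0.185, 0.501); φ = arcsin(p_z) ≈ 30.07°, λ = atan2(p_y, p_x) ≈ -12.36°.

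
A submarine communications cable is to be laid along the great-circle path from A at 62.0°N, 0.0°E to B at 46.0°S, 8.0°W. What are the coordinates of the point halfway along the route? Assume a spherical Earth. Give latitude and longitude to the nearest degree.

≈ 8°N, 5°W

Convert each endpoint to a unit vector on the sphere (x = cos φ cos λ, y = cos φ sin λ, z = sin φ).
The central angle between the endpoints is δ = arccos(p₁·p₂) ≈ 1.888 rad (108.2°).
Interpolate at f = 1/2 with slerp weights a = sin((1−f)δ)/sin δ ≈ 0.853, b = sin(fδ)/sin δ ≈ 0.853.
p = a·p₁ + b·p₂ ≈ (0.987, -0.082, 0.139); φ = arcsin(p_z) ≈ 8.02°, λ = atan2(p_y, p_x) ≈ -4.77°.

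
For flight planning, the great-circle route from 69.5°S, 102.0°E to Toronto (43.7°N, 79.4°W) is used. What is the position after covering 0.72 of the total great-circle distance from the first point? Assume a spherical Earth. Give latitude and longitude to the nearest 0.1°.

Convert each endpoint to a unit vector on the sphere (x = cos φ cos λ, y = cos φ sin λ, z = sin φ).
The central angle between the endpoints is δ = arccos(p₁·p₂) ≈ 2.691 rad (154.2°).
Interpolate at f = 0.72 with slerp weights a = sin((1−f)δ)/sin δ ≈ 1.571, b = sin(fδ)/sin δ ≈ 2.144.
p = a·p₁ + b·p₂ ≈ (0.171, -0.985, 0.009); φ = arcsin(p_z) ≈ 0.53°, λ = atan2(p_y, p_x) ≈ -80.17°.

≈ 0.5°N, 80.2°W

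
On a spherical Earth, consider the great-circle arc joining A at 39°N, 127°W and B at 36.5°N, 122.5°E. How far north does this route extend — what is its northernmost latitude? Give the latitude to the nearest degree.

≈ 54°N

The great circle lies in the plane with unit normal n̂ = (p₁ × p₂)/|p₁ × p₂|.
Here n̂_z ≈ -0.592; the vertex latitude is φ_max = arccos|n̂_z| ≈ 53.7°.
Check via Clairaut: cos φ_max = |cos φ₁| · sin C = cos(39.0°)·sin(49.7°) ≈ 0.592, again giving ≈ 53.7°.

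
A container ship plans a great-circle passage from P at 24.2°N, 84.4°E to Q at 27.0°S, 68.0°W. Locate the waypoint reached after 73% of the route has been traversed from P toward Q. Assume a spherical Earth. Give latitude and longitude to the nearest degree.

The haversine formula gives a central angle δ ≈ 2.705 rad (155.0°) between the endpoints.
Interpolate at f = 0.73 with slerp weights a = sin((1−f)δ)/sin δ ≈ 1.579, b = sin(fδ)/sin δ ≈ 2.176.
p = a·p₁ + b·p₂ ≈ (0.867, -0.364, -0.341); φ = arcsin(p_z) ≈ -19.91°, λ = atan2(p_y, p_x) ≈ -22.80°.

≈ 20°S, 23°W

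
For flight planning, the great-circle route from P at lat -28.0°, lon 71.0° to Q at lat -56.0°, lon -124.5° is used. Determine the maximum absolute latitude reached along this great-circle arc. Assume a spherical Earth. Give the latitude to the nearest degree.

≈ -82°

The great circle lies in the plane with unit normal n̂ = (p₁ × p₂)/|p₁ × p₂|.
Here n̂_z ≈ +0.132; the vertex latitude is φ_max = arccos|n̂_z| ≈ 82.4°.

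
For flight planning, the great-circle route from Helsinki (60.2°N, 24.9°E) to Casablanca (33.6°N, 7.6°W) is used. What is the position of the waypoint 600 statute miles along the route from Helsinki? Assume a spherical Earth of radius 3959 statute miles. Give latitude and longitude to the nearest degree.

≈ 54°N, 13°E

From cos δ = sin φ₁ sin φ₂ + cos φ₁ cos φ₂ cos Δλ, the central angle is δ ≈ 0.593 rad (34.0°). The total great-circle distance is δ·R ≈ 0.593 × 3959 ≈ 2347 mi, so the target fraction is f = 600/2347 ≈ 0.256.
Interpolate at f ≈ 0.256 with slerp weights a = sin((1−f)δ)/sin δ ≈ 0.764, b = sin(fδ)/sin δ ≈ 0.270.
p = a·p₁ + b·p₂ ≈ (0.568, 0.130, 0.813); φ = arcsin(p_z) ≈ 54.38°, λ = atan2(p_y, p_x) ≈ 12.92°.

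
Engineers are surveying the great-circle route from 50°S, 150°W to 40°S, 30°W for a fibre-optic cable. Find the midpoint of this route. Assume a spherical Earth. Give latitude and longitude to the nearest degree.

Convert each endpoint to a unit vector on the sphere (x = cos φ cos λ, y = cos φ sin λ, z = sin φ).
The central angle between the endpoints is δ = arccos(p₁·p₂) ≈ 1.322 rad (75.7°).
Interpolate at f = 1/2 with slerp weights a = sin((1−f)δ)/sin δ ≈ 0.633, b = sin(fδ)/sin δ ≈ 0.633.
p = a·p₁ + b·p₂ ≈ (0.068, -0.446, -0.892); φ = arcsin(p_z) ≈ -63.17°, λ = atan2(p_y, p_x) ≈ -81.38°.

≈ 63°S, 81°W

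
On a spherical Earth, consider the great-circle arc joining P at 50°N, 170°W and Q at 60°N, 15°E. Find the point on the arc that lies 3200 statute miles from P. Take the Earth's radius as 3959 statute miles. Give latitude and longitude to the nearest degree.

Write both endpoints as unit vectors p₁, p₂ with components (cos φ cos λ, cos φ sin λ, sin φ).
The central angle between the endpoints is δ = arccos(p₁·p₂) ≈ 1.220 rad (69.9°). The total great-circle distance is δ·R ≈ 1.220 × 3959 ≈ 4832 mi, so the target fraction is f = 3200/4832 ≈ 0.662.
Interpolate at f ≈ 0.662 with slerp weights a = sin((1−f)δ)/sin δ ≈ 0.426, b = sin(fδ)/sin δ ≈ 0.770.
p = a·p₁ + b·p₂ ≈ (0.102, 0.052, 0.993); φ = arcsin(p_z) ≈ 83.43°, λ = atan2(p_y, p_x) ≈ 27.06°.

≈ 83°N, 27°E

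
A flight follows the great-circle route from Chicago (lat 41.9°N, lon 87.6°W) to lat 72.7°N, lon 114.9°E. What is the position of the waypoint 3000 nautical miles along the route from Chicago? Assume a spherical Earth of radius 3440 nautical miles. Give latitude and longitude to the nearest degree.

≈ lat 84°N, lon 166°E

Write both endpoints as unit vectors p₁, p₂ with components (cos φ cos λ, cos φ sin λ, sin φ).
The central angle between the endpoints is δ = arccos(p₁·p₂) ≈ 1.123 rad (64.3°). The total great-circle distance is δ·R ≈ 1.123 × 3440 ≈ 3863 nmi, so the target fraction is f = 3000/3863 ≈ 0.777.
Interpolate at f ≈ 0.777 with slerp weights a = sin((1−f)δ)/sin δ ≈ 0.275, b = sin(fδ)/sin δ ≈ 0.849.
p = a·p₁ + b·p₂ ≈ (-0.098, 0.024, 0.995); φ = arcsin(p_z) ≈ 84.22°, λ = atan2(p_y, p_x) ≈ 165.98°.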